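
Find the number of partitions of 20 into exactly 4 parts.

There are too many to list fully; the first 12 (by largest part) are:
17, 1, 1, 1
16, 2, 1, 1
15, 3, 1, 1
15, 2, 2, 1
14, 4, 1, 1
14, 3, 2, 1
14, 2, 2, 2
13, 5, 1, 1
13, 4, 2, 1
13, 3, 3, 1
13, 3, 2, 2
12, 6, 1, 1
…and 52 more, for 64 total.

64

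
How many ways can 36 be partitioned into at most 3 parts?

127

There are 127 such partitions.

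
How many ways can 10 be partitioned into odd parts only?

They are:
9+1
7+3
7+1+1+1
5+5
5+3+1+1
5+1+1+1+1+1
3+3+3+1
3+3+1+1+1+1
3+1+1+1+1+1+1+1
1+1+1+1+1+1+1+1+1+1
Counting gives 10.

10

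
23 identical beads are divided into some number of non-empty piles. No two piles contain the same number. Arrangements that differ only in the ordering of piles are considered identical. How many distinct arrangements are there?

104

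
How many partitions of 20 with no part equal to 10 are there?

585

A full systematic count gives 585.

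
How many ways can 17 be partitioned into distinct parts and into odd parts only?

5

Enumerating:
17
13, 3, 1
11, 5, 1
9, 7, 1
9, 5, 3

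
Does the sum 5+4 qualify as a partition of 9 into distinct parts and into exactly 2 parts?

The parts sum to 9, and the condition 'all summands are distinct' holds; the condition 'there are exactly 2 summands' holds.

Yes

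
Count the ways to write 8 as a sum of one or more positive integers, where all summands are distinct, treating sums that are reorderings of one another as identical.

Listing the qualifying partitions of 8:
8
7,1
6,2
5,3
5,2,1
4,3,1
Counting gives 6.

6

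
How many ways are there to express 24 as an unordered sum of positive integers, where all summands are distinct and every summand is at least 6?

They are:
24
6+18
7+17
8+16
9+15
10+14
11+13
6+7+11
6+8+10
7+8+9
Counting gives 10.

10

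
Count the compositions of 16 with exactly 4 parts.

Equivalently, choose which 3 of the 15 gaps become plus signs: C(15,3) = 455.

455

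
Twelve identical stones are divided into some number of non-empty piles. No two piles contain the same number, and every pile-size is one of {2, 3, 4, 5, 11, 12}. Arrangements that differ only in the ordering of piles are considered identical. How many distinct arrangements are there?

2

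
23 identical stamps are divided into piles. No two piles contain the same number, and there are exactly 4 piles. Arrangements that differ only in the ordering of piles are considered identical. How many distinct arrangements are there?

39

There are too many to list fully; the first 12 (by largest part) are:
1+2+3+17
1+2+4+16
1+2+5+15
1+3+4+15
1+2+6+14
1+3+5+14
2+3+4+14
1+2+7+13
1+3+6+13
1+4+5+13
2+3+5+13
1+2+8+12
…and 27 more, for 39 total.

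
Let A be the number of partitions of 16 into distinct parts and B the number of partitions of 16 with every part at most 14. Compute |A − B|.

197

Partitions of 16 into distinct parts: 32.
Partitions of 16 with every part at most 14: 229.
|32 − 229| = 197.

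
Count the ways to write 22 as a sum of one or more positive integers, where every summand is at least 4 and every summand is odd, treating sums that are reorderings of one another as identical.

Listing the qualifying partitions of 22:
17+5
15+7
13+9
11+11
7+5+5+5

5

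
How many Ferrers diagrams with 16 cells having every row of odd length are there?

There are too many to list fully; the first 12 (by largest part) are:
1 + 15
3 + 13
1 + 1 + 1 + 13
5 + 11
1 + 1 + 3 + 11
1 + 1 + 1 + 1 + 1 + 11
7 + 9
1 + 1 + 5 + 9
1 + 3 + 3 + 9
1 + 1 + 1 + 1 + 3 + 9
1 + 1 + 1 + 1 + 1 + 1 + 1 + 9
1 + 1 + 7 + 7
…and 20 more, for 32 total.

32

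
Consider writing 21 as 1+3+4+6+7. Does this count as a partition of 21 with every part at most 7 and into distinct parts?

Yes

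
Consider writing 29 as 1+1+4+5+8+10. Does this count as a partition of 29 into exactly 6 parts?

The parts sum to 29, and the condition 'there are exactly 6 summands' holds.

Yes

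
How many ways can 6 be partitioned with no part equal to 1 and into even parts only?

Enumerating:
6
2,4
2,2,2
Counting gives 3.

3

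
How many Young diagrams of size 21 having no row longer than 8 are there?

A full systematic count gives 525.

525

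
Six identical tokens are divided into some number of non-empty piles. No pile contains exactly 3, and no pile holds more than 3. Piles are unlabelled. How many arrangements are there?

Enumerating:
2,2,2
1,1,2,2
1,1,1,1,2
1,1,1,1,1,1
That's 4 in total.

4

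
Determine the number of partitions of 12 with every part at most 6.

There are too many to list fully; the first 12 (by largest part) are:
6 + 6
1 + 5 + 6
2 + 4 + 6
1 + 1 + 4 + 6
3 + 3 + 6
1 + 2 + 3 + 6
1 + 1 + 1 + 3 + 6
2 + 2 + 2 + 6
1 + 1 + 2 + 2 + 6
1 + 1 + 1 + 1 + 2 + 6
1 + 1 + 1 + 1 + 1 + 1 + 6
2 + 5 + 5
…and 46 more, for 58 total.

58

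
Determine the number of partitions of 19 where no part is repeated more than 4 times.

Counting exhaustively, 325 partitions satisfy the conditions.

325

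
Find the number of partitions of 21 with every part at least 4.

27

There are too many to list fully; the first 12 (by largest part) are:
21
17, 4
16, 5
15, 6
14, 7
13, 8
13, 4, 4
12, 9
12, 5, 4
11, 10
11, 6, 4
11, 5, 5
…and 15 more, for 27 total.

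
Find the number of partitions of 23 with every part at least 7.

The partitions of 23 that satisfy the conditions:
23
7+16
8+15
9+14
10+13
11+12
7+7+9
7+8+8
Counting gives 8.

8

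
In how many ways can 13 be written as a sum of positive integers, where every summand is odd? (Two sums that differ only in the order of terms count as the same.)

18

Enumerating:
13
11,1,1
9,3,1
9,1,1,1,1
7,5,1
7,3,3
7,3,1,1,1
7,1,1,1,1,1,1
5,5,3
5,5,1,1,1
5,3,3,1,1
5,3,1,1,1,1,1
5,1,1,1,1,1,1,1,1
3,3,3,3,1
3,3,3,1,1,1,1
3,3,1,1,1,1,1,1,1
3,1,1,1,1,1,1,1,1,1,1
1,1,1,1,1,1,1,1,1,1,1,1,1
That's 18 in total.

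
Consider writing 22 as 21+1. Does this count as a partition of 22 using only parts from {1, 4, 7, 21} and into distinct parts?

Yes

The parts sum to 22, and the condition 'each summand belongs to {1, 4, 7, 21}' holds; the condition 'all summands are distinct' holds.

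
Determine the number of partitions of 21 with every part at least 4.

A partial list (first 12 by largest part):
21
17, 4
16, 5
15, 6
14, 7
13, 8
13, 4, 4
12, 9
12, 5, 4
11, 10
11, 6, 4
11, 5, 5
…and 15 more, for 27 total.

27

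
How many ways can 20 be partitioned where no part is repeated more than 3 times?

Systematic enumeration (by largest part, then next-largest, …) yields 320.

320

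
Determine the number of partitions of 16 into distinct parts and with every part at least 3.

10

They are:
16
13+3
12+4
11+5
10+6
9+7
9+4+3
8+5+3
7+6+3
7+5+4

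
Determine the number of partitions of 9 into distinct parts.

The partitions of 9 that satisfy the conditions:
9
8,1
7,2
6,3
6,2,1
5,4
5,3,1
4,3,2
Counting gives 8.

8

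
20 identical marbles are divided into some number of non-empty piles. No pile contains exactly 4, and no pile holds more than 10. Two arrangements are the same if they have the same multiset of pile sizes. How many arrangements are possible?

There are 318 such partitions.

318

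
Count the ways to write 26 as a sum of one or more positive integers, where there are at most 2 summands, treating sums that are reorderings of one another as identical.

14

Listing the qualifying partitions of 26:
26
25 + 1
24 + 2
23 + 3
22 + 4
21 + 5
20 + 6
19 + 7
18 + 8
17 + 9
16 + 10
15 + 11
14 + 12
13 + 13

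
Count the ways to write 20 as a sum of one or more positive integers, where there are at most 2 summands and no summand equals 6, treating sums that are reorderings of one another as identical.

10

Enumerating:
20
19, 1
18, 2
17, 3
16, 4
15, 5
13, 7
12, 8
11, 9
10, 10
Counting gives 10.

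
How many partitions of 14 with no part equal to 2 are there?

A partial list (first 12 by largest part):
14
13,1
12,1,1
11,3
11,1,1,1
10,4
10,3,1
10,1,1,1,1
9,5
9,4,1
9,3,1,1
9,1,1,1,1,1
…and 46 more, for 58 total.

58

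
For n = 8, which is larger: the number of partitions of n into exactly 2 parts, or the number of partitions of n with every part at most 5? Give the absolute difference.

Partitions of 8 into exactly 2 parts: 4.
Partitions of 8 with every part at most 5: 18.
|4 − 18| = 14.

14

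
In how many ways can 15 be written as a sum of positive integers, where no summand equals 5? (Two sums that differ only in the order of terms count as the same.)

Counting exhaustively, 134 partitions satisfy the conditions.

134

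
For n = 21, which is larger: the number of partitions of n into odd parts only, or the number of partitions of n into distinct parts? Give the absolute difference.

0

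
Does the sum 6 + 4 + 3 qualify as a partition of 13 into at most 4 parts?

Yes

The parts sum to 13, and the condition 'there are at most 4 summands' holds.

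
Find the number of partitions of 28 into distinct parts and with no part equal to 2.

127

Direct enumeration gives 127 partitions.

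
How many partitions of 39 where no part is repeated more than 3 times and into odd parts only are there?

Systematic enumeration (by largest part, then next-largest, …) yields 276.

276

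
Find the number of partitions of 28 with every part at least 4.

100

Systematic enumeration (by largest part, then next-largest, …) yields 100.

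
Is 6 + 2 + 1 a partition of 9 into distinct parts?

The parts sum to 9, and the condition 'all summands are distinct' holds.

Yes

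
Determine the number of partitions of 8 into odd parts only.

6

Listing the qualifying partitions of 8:
7+1
5+3
5+1+1+1
3+3+1+1
3+1+1+1+1+1
1+1+1+1+1+1+1+1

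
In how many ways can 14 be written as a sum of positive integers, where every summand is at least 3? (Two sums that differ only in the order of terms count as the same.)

Enumerating:
14
11+3
10+4
9+5
8+6
8+3+3
7+7
7+4+3
6+5+3
6+4+4
5+5+4
5+3+3+3
4+4+3+3
Counting gives 13.

13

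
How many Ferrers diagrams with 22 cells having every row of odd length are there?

89

Enumerating by decreasing first part gives 89 partitions in all.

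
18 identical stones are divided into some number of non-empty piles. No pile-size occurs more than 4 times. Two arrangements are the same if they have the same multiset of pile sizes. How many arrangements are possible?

262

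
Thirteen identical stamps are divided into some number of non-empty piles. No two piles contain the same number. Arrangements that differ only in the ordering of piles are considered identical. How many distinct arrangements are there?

18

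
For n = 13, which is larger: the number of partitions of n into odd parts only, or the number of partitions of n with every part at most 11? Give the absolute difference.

81

Partitions of 13 into odd parts only: 18.
Partitions of 13 with every part at most 11: 99.
|18 − 99| = 81.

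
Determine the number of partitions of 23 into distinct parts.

104

There are 104 such partitions.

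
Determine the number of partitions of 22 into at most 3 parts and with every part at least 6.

11

The partitions of 22 that satisfy the conditions:
22
6,16
7,15
8,14
9,13
10,12
11,11
6,6,10
6,7,9
6,8,8
7,7,8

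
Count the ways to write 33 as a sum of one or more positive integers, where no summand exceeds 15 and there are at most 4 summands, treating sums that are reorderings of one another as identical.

Counting exhaustively, 142 partitions satisfy the conditions.

142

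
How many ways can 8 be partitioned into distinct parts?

The partitions of 8 that satisfy the conditions:
8
7+1
6+2
5+3
5+2+1
4+3+1
That's 6 in total.

6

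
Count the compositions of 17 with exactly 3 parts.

By stars and bars with positive parts, the count is C(16,2) = 120.

120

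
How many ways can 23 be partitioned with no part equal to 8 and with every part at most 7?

618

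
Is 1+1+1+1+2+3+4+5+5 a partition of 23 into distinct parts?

The parts sum to 23, and the condition 'all summands are distinct' is violated.

No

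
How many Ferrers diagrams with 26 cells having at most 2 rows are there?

14

Enumerating:
26
1,25
2,24
3,23
4,22
5,21
6,20
7,19
8,18
9,17
10,16
11,15
12,14
13,13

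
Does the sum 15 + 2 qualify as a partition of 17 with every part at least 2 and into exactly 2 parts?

The parts sum to 17, and the condition 'every summand is at least 2' holds; the condition 'there are exactly 2 summands' holds.

Yes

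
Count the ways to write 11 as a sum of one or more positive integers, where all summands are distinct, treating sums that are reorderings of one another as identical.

Listing the qualifying partitions of 11:
11
1,10
2,9
3,8
1,2,8
4,7
1,3,7
5,6
1,4,6
2,3,6
2,4,5
1,2,3,5
Counting gives 12.

12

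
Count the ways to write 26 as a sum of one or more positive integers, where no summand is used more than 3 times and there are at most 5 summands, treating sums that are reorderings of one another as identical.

Direct enumeration gives 421 partitions.

421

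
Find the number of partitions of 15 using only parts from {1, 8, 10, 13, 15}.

They are:
15
13 + 1 + 1
10 + 1 + 1 + 1 + 1 + 1
8 + 1 + 1 + 1 + 1 + 1 + 1 + 1
1 + 1 + 1 + 1 + 1 + 1 + 1 + 1 + 1 + 1 + 1 + 1 + 1 + 1 + 1

5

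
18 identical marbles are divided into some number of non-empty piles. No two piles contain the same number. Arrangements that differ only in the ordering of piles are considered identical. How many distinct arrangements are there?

There are too many to list fully; the first 12 (by largest part) are:
18
1 + 17
2 + 16
3 + 15
1 + 2 + 15
4 + 14
1 + 3 + 14
5 + 13
1 + 4 + 13
2 + 3 + 13
6 + 12
1 + 5 + 12
…and 34 more, for 46 total.

46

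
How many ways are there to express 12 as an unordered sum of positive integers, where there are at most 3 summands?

Enumerating:
12
11, 1
10, 2
10, 1, 1
9, 3
9, 2, 1
8, 4
8, 3, 1
8, 2, 2
7, 5
7, 4, 1
7, 3, 2
6, 6
6, 5, 1
6, 4, 2
6, 3, 3
5, 5, 2
5, 4, 3
4, 4, 4
Counting gives 19.

19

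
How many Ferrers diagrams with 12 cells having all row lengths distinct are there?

The partitions of 12 that satisfy the conditions:
12
1 + 11
2 + 10
3 + 9
1 + 2 + 9
4 + 8
1 + 3 + 8
5 + 7
1 + 4 + 7
2 + 3 + 7
1 + 5 + 6
2 + 4 + 6
1 + 2 + 3 + 6
3 + 4 + 5
1 + 2 + 4 + 5
That's 15 in total.

15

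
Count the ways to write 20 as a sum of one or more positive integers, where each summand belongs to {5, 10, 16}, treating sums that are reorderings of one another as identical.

Enumerating:
10+10
5+5+10
5+5+5+5
That's 3 in total.

3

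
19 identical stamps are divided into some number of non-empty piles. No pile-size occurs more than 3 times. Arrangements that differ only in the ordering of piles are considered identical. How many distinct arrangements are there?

Systematic enumeration (by largest part, then next-largest, …) yields 258.

258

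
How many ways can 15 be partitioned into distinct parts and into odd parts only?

Enumerating:
15
11,3,1
9,5,1
7,5,3
Counting gives 4.

4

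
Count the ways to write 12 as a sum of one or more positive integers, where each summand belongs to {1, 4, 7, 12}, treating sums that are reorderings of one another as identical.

7

Listing the qualifying partitions of 12:
12
7,4,1
7,1,1,1,1,1
4,4,4
4,4,1,1,1,1
4,1,1,1,1,1,1,1,1
1,1,1,1,1,1,1,1,1,1,1,1
That's 7 in total.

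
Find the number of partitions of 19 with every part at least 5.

They are:
19
14, 5
13, 6
12, 7
11, 8
10, 9
9, 5, 5
8, 6, 5
7, 7, 5
7, 6, 6

10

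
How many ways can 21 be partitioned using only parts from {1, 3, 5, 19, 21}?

24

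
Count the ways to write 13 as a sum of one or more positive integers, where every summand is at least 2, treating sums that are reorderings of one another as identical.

They are:
13
11,2
10,3
9,4
9,2,2
8,5
8,3,2
7,6
7,4,2
7,3,3
7,2,2,2
6,5,2
6,4,3
6,3,2,2
5,5,3
5,4,4
5,4,2,2
5,3,3,2
5,2,2,2,2
4,4,3,2
4,3,3,3
4,3,2,2,2
3,3,3,2,2
3,2,2,2,2,2

24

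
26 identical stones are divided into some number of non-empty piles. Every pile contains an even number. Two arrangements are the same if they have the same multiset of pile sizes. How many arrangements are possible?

101

Enumerating by decreasing first part gives 101 partitions in all.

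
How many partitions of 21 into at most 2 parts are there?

11

Listing the qualifying partitions of 21:
21
20+1
19+2
18+3
17+4
16+5
15+6
14+7
13+8
12+9
11+10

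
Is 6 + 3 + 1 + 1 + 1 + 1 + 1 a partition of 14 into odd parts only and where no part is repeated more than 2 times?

The parts sum to 14, and the condition 'every summand is odd' is violated.

No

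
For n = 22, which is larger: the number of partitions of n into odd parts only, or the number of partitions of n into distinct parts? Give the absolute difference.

0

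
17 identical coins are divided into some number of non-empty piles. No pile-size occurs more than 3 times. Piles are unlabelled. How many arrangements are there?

Systematic enumeration (by largest part, then next-largest, …) yields 166.

166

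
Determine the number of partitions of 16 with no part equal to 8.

209

A full systematic count gives 209.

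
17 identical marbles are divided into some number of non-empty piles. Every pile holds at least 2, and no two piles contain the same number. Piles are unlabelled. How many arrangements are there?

The partitions of 17 that satisfy the conditions:
17
15 + 2
14 + 3
13 + 4
12 + 5
12 + 3 + 2
11 + 6
11 + 4 + 2
10 + 7
10 + 5 + 2
10 + 4 + 3
9 + 8
9 + 6 + 2
9 + 5 + 3
8 + 7 + 2
8 + 6 + 3
8 + 5 + 4
8 + 4 + 3 + 2
7 + 6 + 4
7 + 5 + 3 + 2
6 + 5 + 4 + 2

21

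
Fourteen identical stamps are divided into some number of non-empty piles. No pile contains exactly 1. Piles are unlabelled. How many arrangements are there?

34

There are too many to list fully; the first 12 (by largest part) are:
14
2, 12
3, 11
4, 10
2, 2, 10
5, 9
2, 3, 9
6, 8
2, 4, 8
3, 3, 8
2, 2, 2, 8
7, 7
…and 22 more, for 34 total.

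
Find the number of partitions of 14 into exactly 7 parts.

The partitions of 14 that satisfy the conditions:
8,1,1,1,1,1,1
7,2,1,1,1,1,1
6,3,1,1,1,1,1
6,2,2,1,1,1,1
5,4,1,1,1,1,1
5,3,2,1,1,1,1
5,2,2,2,1,1,1
4,4,2,1,1,1,1
4,3,3,1,1,1,1
4,3,2,2,1,1,1
4,2,2,2,2,1,1
3,3,3,2,1,1,1
3,3,2,2,2,1,1
3,2,2,2,2,2,1
2,2,2,2,2,2,2
Counting gives 15.

15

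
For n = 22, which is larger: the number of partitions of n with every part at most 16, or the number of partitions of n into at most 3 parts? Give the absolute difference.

Partitions of 22 with every part at most 16: 983.
Partitions of 22 into at most 3 parts: 52.
|983 − 52| = 931.

931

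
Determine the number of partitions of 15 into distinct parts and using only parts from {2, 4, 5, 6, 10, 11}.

3

Listing the qualifying partitions of 15:
11 + 4
10 + 5
6 + 5 + 4
Counting gives 3.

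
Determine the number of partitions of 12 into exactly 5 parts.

Enumerating:
8, 1, 1, 1, 1
7, 2, 1, 1, 1
6, 3, 1, 1, 1
6, 2, 2, 1, 1
5, 4, 1, 1, 1
5, 3, 2, 1, 1
5, 2, 2, 2, 1
4, 4, 2, 1, 1
4, 3, 3, 1, 1
4, 3, 2, 2, 1
4, 2, 2, 2, 2
3, 3, 3, 2, 1
3, 3, 2, 2, 2
Counting gives 13.

13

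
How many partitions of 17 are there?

297

Direct enumeration gives 297 partitions.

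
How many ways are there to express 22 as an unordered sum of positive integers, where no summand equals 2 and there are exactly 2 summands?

10

Listing the qualifying partitions of 22:
1 + 21
3 + 19
4 + 18
5 + 17
6 + 16
7 + 15
8 + 14
9 + 13
10 + 12
11 + 11
Counting gives 10.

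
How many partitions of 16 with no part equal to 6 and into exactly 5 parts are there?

28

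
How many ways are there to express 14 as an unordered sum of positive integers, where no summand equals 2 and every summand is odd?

22

Listing the qualifying partitions of 14:
1, 13
3, 11
1, 1, 1, 11
5, 9
1, 1, 3, 9
1, 1, 1, 1, 1, 9
7, 7
1, 1, 5, 7
1, 3, 3, 7
1, 1, 1, 1, 3, 7
1, 1, 1, 1, 1, 1, 1, 7
1, 3, 5, 5
1, 1, 1, 1, 5, 5
3, 3, 3, 5
1, 1, 1, 3, 3, 5
1, 1, 1, 1, 1, 1, 3, 5
1, 1, 1, 1, 1, 1, 1, 1, 1, 5
1, 1, 3, 3, 3, 3
1, 1, 1, 1, 1, 3, 3, 3
1, 1, 1, 1, 1, 1, 1, 1, 3, 3
1, 1, 1, 1, 1, 1, 1, 1, 1, 1, 1, 3
1, 1, 1, 1, 1, 1, 1, 1, 1, 1, 1, 1, 1, 1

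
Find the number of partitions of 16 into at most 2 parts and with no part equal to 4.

They are:
16
1,15
2,14
3,13
5,11
6,10
7,9
8,8

8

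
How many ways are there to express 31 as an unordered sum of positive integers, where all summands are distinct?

Enumerating by decreasing first part gives 340 partitions in all.

340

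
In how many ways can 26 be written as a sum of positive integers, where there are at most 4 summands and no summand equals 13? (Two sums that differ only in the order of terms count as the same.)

Enumerating by decreasing first part gives 185 partitions in all.

185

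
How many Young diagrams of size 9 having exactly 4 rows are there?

The partitions of 9 that satisfy the conditions:
6,1,1,1
5,2,1,1
4,3,1,1
4,2,2,1
3,3,2,1
3,2,2,2

6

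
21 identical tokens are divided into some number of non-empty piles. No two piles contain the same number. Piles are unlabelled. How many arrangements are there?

Direct enumeration gives 76 partitions.

76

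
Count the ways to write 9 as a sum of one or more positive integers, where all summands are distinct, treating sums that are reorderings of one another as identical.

8

They are:
9
8+1
7+2
6+3
6+2+1
5+4
5+3+1
4+3+2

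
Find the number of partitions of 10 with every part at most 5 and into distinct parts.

Enumerating:
5+4+1
5+3+2
4+3+2+1
That's 3 in total.

3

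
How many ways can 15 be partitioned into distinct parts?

27

A partial list (first 12 by largest part):
15
14 + 1
13 + 2
12 + 3
12 + 2 + 1
11 + 4
11 + 3 + 1
10 + 5
10 + 4 + 1
10 + 3 + 2
9 + 6
9 + 5 + 1
…and 15 more, for 27 total.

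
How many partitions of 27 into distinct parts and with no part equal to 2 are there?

There are 110 such partitions.

110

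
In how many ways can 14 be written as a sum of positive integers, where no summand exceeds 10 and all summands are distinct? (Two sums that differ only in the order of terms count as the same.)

Listing the qualifying partitions of 14:
10,4
10,3,1
9,5
9,4,1
9,3,2
8,6
8,5,1
8,4,2
8,3,2,1
7,6,1
7,5,2
7,4,3
7,4,2,1
6,5,3
6,5,2,1
6,4,3,1
5,4,3,2

17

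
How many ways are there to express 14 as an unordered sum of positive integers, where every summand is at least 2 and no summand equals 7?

30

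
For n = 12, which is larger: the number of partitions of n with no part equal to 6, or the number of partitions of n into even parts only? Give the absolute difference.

55

Partitions of 12 with no part equal to 6: 66.
Partitions of 12 into even parts only: 11.
|66 − 11| = 55.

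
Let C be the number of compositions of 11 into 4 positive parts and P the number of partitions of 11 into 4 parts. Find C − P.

109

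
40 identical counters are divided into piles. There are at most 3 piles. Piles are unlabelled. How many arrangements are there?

154

Direct enumeration gives 154 partitions.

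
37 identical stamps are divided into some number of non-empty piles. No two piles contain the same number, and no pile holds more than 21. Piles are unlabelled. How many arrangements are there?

Systematic enumeration (by largest part, then next-largest, …) yields 623.

623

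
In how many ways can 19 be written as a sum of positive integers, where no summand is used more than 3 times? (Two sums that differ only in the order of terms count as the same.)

Enumerating by decreasing first part gives 258 partitions in all.

258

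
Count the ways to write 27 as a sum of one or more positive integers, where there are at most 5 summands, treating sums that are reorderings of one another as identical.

480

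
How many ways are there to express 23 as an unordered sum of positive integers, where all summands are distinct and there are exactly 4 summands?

A partial list (first 12 by largest part):
1+2+3+17
1+2+4+16
1+2+5+15
1+3+4+15
1+2+6+14
1+3+5+14
2+3+4+14
1+2+7+13
1+3+6+13
1+4+5+13
2+3+5+13
1+2+8+12
…and 27 more, for 39 total.

39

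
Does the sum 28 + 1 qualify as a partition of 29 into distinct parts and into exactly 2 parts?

The parts sum to 29, and the condition 'all summands are distinct' holds; the condition 'there are exactly 2 summands' holds.

Yes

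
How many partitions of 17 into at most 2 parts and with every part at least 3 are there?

7

Enumerating:
17
14 + 3
13 + 4
12 + 5
11 + 6
10 + 7
9 + 8
That's 7 in total.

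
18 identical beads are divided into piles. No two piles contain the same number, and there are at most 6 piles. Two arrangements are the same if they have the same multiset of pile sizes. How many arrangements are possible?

A partial list (first 12 by largest part):
18
17, 1
16, 2
15, 3
15, 2, 1
14, 4
14, 3, 1
13, 5
13, 4, 1
13, 3, 2
12, 6
12, 5, 1
…and 34 more, for 46 total.

46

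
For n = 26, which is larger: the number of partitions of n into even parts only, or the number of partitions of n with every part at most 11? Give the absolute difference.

Partitions of 26 into even parts only: 101.
Partitions of 26 with every part at most 11: 1930.
|101 − 1930| = 1829.

1829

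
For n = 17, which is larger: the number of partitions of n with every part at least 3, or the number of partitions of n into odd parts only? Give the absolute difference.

13

Partitions of 17 with every part at least 3: 25.
Partitions of 17 into odd parts only: 38.
|25 − 38| = 13.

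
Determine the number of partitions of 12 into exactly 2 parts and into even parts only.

3

They are:
10+2
8+4
6+6
Counting gives 3.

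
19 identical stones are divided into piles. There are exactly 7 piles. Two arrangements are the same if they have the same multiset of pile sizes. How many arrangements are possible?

65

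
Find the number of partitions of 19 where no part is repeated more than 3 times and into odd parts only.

24

The partitions of 19 that satisfy the conditions:
19
1,1,17
1,3,15
1,5,13
3,3,13
1,1,1,3,13
1,7,11
3,5,11
1,1,1,5,11
1,1,3,3,11
1,9,9
3,7,9
1,1,1,7,9
5,5,9
1,1,3,5,9
1,3,3,3,9
5,7,7
1,1,3,7,7
1,1,5,5,7
1,3,3,5,7
1,1,1,3,3,3,7
1,3,5,5,5
3,3,3,5,5
1,1,1,3,3,5,5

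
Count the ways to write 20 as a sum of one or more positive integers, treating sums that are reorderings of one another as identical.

627

Systematic enumeration (by largest part, then next-largest, …) yields 627.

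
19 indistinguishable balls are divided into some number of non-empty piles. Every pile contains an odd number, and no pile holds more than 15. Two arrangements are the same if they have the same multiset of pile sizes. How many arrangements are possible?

52

A partial list (first 12 by largest part):
15+3+1
15+1+1+1+1
13+5+1
13+3+3
13+3+1+1+1
13+1+1+1+1+1+1
11+7+1
11+5+3
11+5+1+1+1
11+3+3+1+1
11+3+1+1+1+1+1
11+1+1+1+1+1+1+1+1
…and 40 more, for 52 total.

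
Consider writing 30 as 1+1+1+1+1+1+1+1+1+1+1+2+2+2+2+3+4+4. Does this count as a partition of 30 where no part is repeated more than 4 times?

The parts sum to 30, and the condition 'no summand is used more than 4 times' is violated.

No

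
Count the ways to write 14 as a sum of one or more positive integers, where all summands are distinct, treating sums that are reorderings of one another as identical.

22

Enumerating:
14
13 + 1
12 + 2
11 + 3
11 + 2 + 1
10 + 4
10 + 3 + 1
9 + 5
9 + 4 + 1
9 + 3 + 2
8 + 6
8 + 5 + 1
8 + 4 + 2
8 + 3 + 2 + 1
7 + 6 + 1
7 + 5 + 2
7 + 4 + 3
7 + 4 + 2 + 1
6 + 5 + 3
6 + 5 + 2 + 1
6 + 4 + 3 + 1
5 + 4 + 3 + 2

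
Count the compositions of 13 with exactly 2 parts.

A composition of 13 into 2 positive parts is chosen by placing 1 dividers among the 12 gaps between 13 units: C(12,1) = 12.

12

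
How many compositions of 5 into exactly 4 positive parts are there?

4

Place 3 bars in the 4 internal gaps of a row of 5 dots: C(4,3) = 4.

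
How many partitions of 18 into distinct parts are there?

46

A partial list (first 12 by largest part):
18
17,1
16,2
15,3
15,2,1
14,4
14,3,1
13,5
13,4,1
13,3,2
12,6
12,5,1
…and 34 more, for 46 total.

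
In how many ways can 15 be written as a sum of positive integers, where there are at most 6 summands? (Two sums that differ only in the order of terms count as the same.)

Counting exhaustively, 110 partitions satisfy the conditions.

110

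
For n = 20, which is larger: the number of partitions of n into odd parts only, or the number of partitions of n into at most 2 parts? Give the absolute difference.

53

Partitions of 20 into odd parts only: 64.
Partitions of 20 into at most 2 parts: 11.
|64 − 11| = 53.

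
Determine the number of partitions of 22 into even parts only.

There are too many to list fully; the first 12 (by largest part) are:
22
2 + 20
4 + 18
2 + 2 + 18
6 + 16
2 + 4 + 16
2 + 2 + 2 + 16
8 + 14
2 + 6 + 14
4 + 4 + 14
2 + 2 + 4 + 14
2 + 2 + 2 + 2 + 14
…and 44 more, for 56 total.

56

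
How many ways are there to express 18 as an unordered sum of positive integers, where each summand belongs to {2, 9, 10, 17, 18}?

They are:
18
10,2,2,2,2
9,9
2,2,2,2,2,2,2,2,2
That's 4 in total.

4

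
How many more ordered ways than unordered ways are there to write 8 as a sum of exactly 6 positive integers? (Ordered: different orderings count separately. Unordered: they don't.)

19

Ordered (compositions into 6 parts): C(7,5) = 21.
Unordered (partitions into 6 parts): 2.
Difference: 21 − 2 = 19.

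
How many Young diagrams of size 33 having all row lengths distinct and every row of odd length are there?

25

They are:
33
29+3+1
27+5+1
25+7+1
25+5+3
23+9+1
23+7+3
21+11+1
21+9+3
21+7+5
19+13+1
19+11+3
19+9+5
17+15+1
17+13+3
17+11+5
17+9+7
17+7+5+3+1
15+13+5
15+11+7
15+9+5+3+1
13+11+9
13+11+5+3+1
13+9+7+3+1
11+9+7+5+1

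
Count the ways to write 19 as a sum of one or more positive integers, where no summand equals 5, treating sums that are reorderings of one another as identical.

Enumerating by decreasing first part gives 355 partitions in all.

355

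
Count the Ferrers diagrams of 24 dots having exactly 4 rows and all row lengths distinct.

47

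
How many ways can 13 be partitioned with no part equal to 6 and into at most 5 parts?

46

A partial list (first 12 by largest part):
13
12,1
11,2
11,1,1
10,3
10,2,1
10,1,1,1
9,4
9,3,1
9,2,2
9,2,1,1
9,1,1,1,1
…and 34 more, for 46 total.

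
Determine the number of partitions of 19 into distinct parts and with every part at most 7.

6

Listing the qualifying partitions of 19:
7 + 6 + 5 + 1
7 + 6 + 4 + 2
7 + 6 + 3 + 2 + 1
7 + 5 + 4 + 3
7 + 5 + 4 + 2 + 1
6 + 5 + 4 + 3 + 1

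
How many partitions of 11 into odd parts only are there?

12

They are:
11
9 + 1 + 1
7 + 3 + 1
7 + 1 + 1 + 1 + 1
5 + 5 + 1
5 + 3 + 3
5 + 3 + 1 + 1 + 1
5 + 1 + 1 + 1 + 1 + 1 + 1
3 + 3 + 3 + 1 + 1
3 + 3 + 1 + 1 + 1 + 1 + 1
3 + 1 + 1 + 1 + 1 + 1 + 1 + 1 + 1
1 + 1 + 1 + 1 + 1 + 1 + 1 + 1 + 1 + 1 + 1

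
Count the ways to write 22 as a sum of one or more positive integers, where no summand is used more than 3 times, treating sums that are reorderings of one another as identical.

484

There are 484 such partitions.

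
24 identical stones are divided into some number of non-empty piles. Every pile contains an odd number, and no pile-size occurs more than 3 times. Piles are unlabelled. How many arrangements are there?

48

A partial list (first 12 by largest part):
23,1
21,3
21,1,1,1
19,5
19,3,1,1
17,7
17,5,1,1
17,3,3,1
15,9
15,7,1,1
15,5,3,1
15,3,3,3
…and 36 more, for 48 total.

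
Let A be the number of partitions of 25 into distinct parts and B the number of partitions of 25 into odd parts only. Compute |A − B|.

0

Partitions of 25 into distinct parts: 142.
Partitions of 25 into odd parts only: 142.
|142 − 142| = 0.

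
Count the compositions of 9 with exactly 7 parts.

28

By stars and bars with positive parts, the count is C(8,6) = 28.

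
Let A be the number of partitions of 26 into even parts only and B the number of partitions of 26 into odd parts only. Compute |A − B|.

Partitions of 26 into even parts only: 101.
Partitions of 26 into odd parts only: 165.
|101 − 165| = 64.

64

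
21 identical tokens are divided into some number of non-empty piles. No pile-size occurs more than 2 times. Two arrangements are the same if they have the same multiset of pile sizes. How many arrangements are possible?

243

Counting exhaustively, 243 partitions satisfy the conditions.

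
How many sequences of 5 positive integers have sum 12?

330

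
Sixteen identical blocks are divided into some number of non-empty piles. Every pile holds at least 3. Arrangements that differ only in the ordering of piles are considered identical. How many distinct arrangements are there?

21

The partitions of 16 that satisfy the conditions:
16
3 + 13
4 + 12
5 + 11
6 + 10
3 + 3 + 10
7 + 9
3 + 4 + 9
8 + 8
3 + 5 + 8
4 + 4 + 8
3 + 6 + 7
4 + 5 + 7
3 + 3 + 3 + 7
4 + 6 + 6
5 + 5 + 6
3 + 3 + 4 + 6
3 + 3 + 5 + 5
3 + 4 + 4 + 5
4 + 4 + 4 + 4
3 + 3 + 3 + 3 + 4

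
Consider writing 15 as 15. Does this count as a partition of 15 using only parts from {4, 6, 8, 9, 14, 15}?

Yes

The parts sum to 15, and the condition 'each summand belongs to {4, 6, 8, 9, 14, 15}' holds.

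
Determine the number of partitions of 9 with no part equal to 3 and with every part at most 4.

Listing the qualifying partitions of 9:
4 + 4 + 1
4 + 2 + 2 + 1
4 + 2 + 1 + 1 + 1
4 + 1 + 1 + 1 + 1 + 1
2 + 2 + 2 + 2 + 1
2 + 2 + 2 + 1 + 1 + 1
2 + 2 + 1 + 1 + 1 + 1 + 1
2 + 1 + 1 + 1 + 1 + 1 + 1 + 1
1 + 1 + 1 + 1 + 1 + 1 + 1 + 1 + 1
Counting gives 9.

9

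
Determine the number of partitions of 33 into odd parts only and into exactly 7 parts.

A full systematic count gives 82.

82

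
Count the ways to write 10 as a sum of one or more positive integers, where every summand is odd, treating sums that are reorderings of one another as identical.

Enumerating:
9 + 1
7 + 3
7 + 1 + 1 + 1
5 + 5
5 + 3 + 1 + 1
5 + 1 + 1 + 1 + 1 + 1
3 + 3 + 3 + 1
3 + 3 + 1 + 1 + 1 + 1
3 + 1 + 1 + 1 + 1 + 1 + 1 + 1
1 + 1 + 1 + 1 + 1 + 1 + 1 + 1 + 1 + 1
That's 10 in total.

10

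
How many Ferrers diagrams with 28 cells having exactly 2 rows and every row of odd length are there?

7

Listing the qualifying partitions of 28:
27 + 1
25 + 3
23 + 5
21 + 7
19 + 9
17 + 11
15 + 13
Counting gives 7.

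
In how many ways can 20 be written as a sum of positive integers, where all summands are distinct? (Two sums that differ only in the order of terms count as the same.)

There are too many to list fully; the first 12 (by largest part) are:
20
1, 19
2, 18
3, 17
1, 2, 17
4, 16
1, 3, 16
5, 15
1, 4, 15
2, 3, 15
6, 14
1, 5, 14
…and 52 more, for 64 total.

64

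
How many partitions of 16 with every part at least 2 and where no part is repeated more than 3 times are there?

45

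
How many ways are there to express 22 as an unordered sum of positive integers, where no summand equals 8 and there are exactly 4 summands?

68

There are too many to list fully; the first 12 (by largest part) are:
19,1,1,1
18,2,1,1
17,3,1,1
17,2,2,1
16,4,1,1
16,3,2,1
16,2,2,2
15,5,1,1
15,4,2,1
15,3,3,1
15,3,2,2
14,6,1,1
…and 56 more, for 68 total.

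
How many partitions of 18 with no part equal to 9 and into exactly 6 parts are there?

53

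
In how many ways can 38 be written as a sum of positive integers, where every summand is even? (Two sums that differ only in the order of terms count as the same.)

490

Counting exhaustively, 490 partitions satisfy the conditions.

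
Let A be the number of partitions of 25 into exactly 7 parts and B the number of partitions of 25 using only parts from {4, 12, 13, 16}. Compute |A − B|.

246

Partitions of 25 into exactly 7 parts: 248.
Partitions of 25 using only parts from {4, 12, 13, 16}: 2.
|248 − 2| = 246.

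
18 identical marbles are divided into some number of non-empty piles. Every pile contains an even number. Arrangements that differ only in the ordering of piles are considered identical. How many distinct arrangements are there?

30

A partial list (first 12 by largest part):
18
16,2
14,4
14,2,2
12,6
12,4,2
12,2,2,2
10,8
10,6,2
10,4,4
10,4,2,2
10,2,2,2,2
…and 18 more, for 30 total.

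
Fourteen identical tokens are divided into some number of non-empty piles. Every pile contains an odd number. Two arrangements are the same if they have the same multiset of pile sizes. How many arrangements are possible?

22

They are:
13, 1
11, 3
11, 1, 1, 1
9, 5
9, 3, 1, 1
9, 1, 1, 1, 1, 1
7, 7
7, 5, 1, 1
7, 3, 3, 1
7, 3, 1, 1, 1, 1
7, 1, 1, 1, 1, 1, 1, 1
5, 5, 3, 1
5, 5, 1, 1, 1, 1
5, 3, 3, 3
5, 3, 3, 1, 1, 1
5, 3, 1, 1, 1, 1, 1, 1
5, 1, 1, 1, 1, 1, 1, 1, 1, 1
3, 3, 3, 3, 1, 1
3, 3, 3, 1, 1, 1, 1, 1
3, 3, 1, 1, 1, 1, 1, 1, 1, 1
3, 1, 1, 1, 1, 1, 1, 1, 1, 1, 1, 1
1, 1, 1, 1, 1, 1, 1, 1, 1, 1, 1, 1, 1, 1
Counting gives 22.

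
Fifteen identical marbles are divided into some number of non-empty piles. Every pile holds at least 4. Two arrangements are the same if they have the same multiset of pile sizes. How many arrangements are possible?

8

The partitions of 15 that satisfy the conditions:
15
4, 11
5, 10
6, 9
7, 8
4, 4, 7
4, 5, 6
5, 5, 5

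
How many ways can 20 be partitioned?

627

Enumerating by decreasing first part gives 627 partitions in all.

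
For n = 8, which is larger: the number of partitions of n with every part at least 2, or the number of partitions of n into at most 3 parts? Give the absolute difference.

3

Partitions of 8 with every part at least 2: 7.
Partitions of 8 into at most 3 parts: 10.
|7 − 10| = 3.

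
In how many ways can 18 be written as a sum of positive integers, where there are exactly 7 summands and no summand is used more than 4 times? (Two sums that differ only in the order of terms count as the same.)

38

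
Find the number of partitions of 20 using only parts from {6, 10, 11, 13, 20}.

Listing the qualifying partitions of 20:
20
10+10

2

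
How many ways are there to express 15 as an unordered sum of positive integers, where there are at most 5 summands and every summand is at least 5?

Enumerating:
15
10,5
9,6
8,7
5,5,5

5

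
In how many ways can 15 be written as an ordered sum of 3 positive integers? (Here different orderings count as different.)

91

Place 2 bars in the 14 internal gaps of a row of 15 dots: C(14,2) = 91.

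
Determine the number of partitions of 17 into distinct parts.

A partial list (first 12 by largest part):
17
16,1
15,2
14,3
14,2,1
13,4
13,3,1
12,5
12,4,1
12,3,2
11,6
11,5,1
…and 26 more, for 38 total.

38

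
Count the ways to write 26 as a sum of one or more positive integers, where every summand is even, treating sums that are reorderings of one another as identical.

Counting exhaustively, 101 partitions satisfy the conditions.

101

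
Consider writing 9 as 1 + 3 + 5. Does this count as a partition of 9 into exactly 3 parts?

Yes

The parts sum to 9, and the condition 'there are exactly 3 summands' holds.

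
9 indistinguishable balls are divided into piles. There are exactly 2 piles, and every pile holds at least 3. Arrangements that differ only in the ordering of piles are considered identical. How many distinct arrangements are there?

2

They are:
6+3
5+4
Counting gives 2.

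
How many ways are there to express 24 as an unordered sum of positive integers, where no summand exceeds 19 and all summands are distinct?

A full systematic count gives 115.

115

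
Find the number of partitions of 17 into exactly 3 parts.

Enumerating:
15, 1, 1
14, 2, 1
13, 3, 1
13, 2, 2
12, 4, 1
12, 3, 2
11, 5, 1
11, 4, 2
11, 3, 3
10, 6, 1
10, 5, 2
10, 4, 3
9, 7, 1
9, 6, 2
9, 5, 3
9, 4, 4
8, 8, 1
8, 7, 2
8, 6, 3
8, 5, 4
7, 7, 3
7, 6, 4
7, 5, 5
6, 6, 5
That's 24 in total.

24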